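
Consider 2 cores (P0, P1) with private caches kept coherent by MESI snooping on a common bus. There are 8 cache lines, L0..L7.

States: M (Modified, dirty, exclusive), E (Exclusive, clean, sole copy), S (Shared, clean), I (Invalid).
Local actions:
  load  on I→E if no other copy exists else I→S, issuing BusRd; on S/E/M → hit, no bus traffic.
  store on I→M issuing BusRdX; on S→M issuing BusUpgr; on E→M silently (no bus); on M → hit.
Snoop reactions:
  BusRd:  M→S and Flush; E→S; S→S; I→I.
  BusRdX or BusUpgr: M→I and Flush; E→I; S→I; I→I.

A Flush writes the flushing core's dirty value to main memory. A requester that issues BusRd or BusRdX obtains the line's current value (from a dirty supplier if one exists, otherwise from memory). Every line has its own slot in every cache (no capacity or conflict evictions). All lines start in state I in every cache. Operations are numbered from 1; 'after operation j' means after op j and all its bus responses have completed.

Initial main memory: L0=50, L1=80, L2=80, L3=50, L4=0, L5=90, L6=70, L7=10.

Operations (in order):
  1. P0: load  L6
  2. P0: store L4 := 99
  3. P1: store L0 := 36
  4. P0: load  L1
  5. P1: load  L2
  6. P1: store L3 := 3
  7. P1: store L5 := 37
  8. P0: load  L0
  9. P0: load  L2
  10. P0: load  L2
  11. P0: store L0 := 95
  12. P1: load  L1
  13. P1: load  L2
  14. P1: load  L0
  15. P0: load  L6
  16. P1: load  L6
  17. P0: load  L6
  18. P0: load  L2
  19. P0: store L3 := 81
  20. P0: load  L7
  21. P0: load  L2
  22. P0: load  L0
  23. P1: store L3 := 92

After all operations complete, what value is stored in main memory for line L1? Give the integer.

memory[L1] = 80

1. P0: load  L6  bus=[BusRd]  L6: P0=E P1=I  mem[L6]=70
2. P0: store L4 := 99  bus=[BusRdX]  L4: P0=M P1=I  mem[L4]=0
3. P1: store L0 := 36  bus=[BusRdX]  L0: P0=I P1=M  mem[L0]=50
4. P0: load  L1  bus=[BusRd]  L1: P0=E P1=I  mem[L1]=80
5. P1: load  L2  bus=[BusRd]  L2: P0=I P1=E  mem[L2]=80
6. P1: store L3 := 3  bus=[BusRdX]  L3: P0=I P1=M  mem[L3]=50
7. P1: store L5 := 37  bus=[BusRdX]  L5: P0=I P1=M  mem[L5]=90
8. P0: load  L0  bus=[BusRd,Flush]  L0: P0=S P1=S  mem[L0]=36
9. P0: load  L2  bus=[BusRd]  L2: P0=S P1=S  mem[L2]=80
10. P0: load  L2  bus=[-]  L2: P0=S P1=S  mem[L2]=80
11. P0: store L0 := 95  bus=[BusUpgr]  L0: P0=M P1=I  mem[L0]=36
12. P1: load  L1  bus=[BusRd]  L1: P0=S P1=S  mem[L1]=80
13. P1: load  L2  bus=[-]  L2: P0=S P1=S  mem[L2]=80
14. P1: load  L0  bus=[BusRd,Flush]  L0: P0=S P1=S  mem[L0]=95
15. P0: load  L6  bus=[-]  L6: P0=E P1=I  mem[L6]=70
16. P1: load  L6  bus=[BusRd]  L6: P0=S P1=S  mem[L6]=70
17. P0: load  L6  bus=[-]  L6: P0=S P1=S  mem[L6]=70
18. P0: load  L2  bus=[-]  L2: P0=S P1=S  mem[L2]=80
19. P0: store L3 := 81  bus=[BusRdX,Flush]  L3: P0=M P1=I  mem[L3]=3
20. P0: load  L7  bus=[BusRd]  L7: P0=E P1=I  mem[L7]=10
21. P0: load  L2  bus=[-]  L2: P0=S P1=S  mem[L2]=80
22. P0: load  L0  bus=[-]  L0: P0=S P1=S  mem[L0]=95
23. P1: store L3 := 92  bus=[BusRdX,Flush]  L3: P0=I P1=M  mem[L3]=81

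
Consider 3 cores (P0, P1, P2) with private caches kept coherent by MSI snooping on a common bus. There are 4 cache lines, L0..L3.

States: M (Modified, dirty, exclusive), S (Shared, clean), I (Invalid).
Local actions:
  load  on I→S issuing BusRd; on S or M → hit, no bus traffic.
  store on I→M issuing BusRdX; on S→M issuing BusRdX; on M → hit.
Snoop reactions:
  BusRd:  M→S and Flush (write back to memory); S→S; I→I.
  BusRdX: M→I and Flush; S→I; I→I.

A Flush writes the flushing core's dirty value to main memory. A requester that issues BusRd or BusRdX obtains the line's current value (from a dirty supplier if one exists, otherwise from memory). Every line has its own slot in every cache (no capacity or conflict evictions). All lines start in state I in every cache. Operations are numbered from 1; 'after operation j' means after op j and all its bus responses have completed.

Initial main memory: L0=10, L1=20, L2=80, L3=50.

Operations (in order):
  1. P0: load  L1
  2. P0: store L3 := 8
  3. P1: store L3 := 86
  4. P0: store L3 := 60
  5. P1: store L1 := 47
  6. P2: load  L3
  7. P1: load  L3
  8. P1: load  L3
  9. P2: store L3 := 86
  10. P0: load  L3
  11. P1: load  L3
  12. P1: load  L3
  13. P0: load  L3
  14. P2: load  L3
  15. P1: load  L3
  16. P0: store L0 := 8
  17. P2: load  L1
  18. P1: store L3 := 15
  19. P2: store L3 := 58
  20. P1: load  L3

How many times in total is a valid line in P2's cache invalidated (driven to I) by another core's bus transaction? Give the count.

  op1 P0: load  L1 → S/I/I on L1; bus BusRd; mem=20
  op2 P0: store L3 := 8 → M/I/I on L3; bus BusRdX; mem=50
  op3 P1: store L3 := 86 → I/M/I on L3; bus BusRdX Flush; mem=8
  op4 P0: store L3 := 60 → M/I/I on L3; bus BusRdX Flush; mem=86
  op5 P1: store L1 := 47 → I/M/I on L1; bus BusRdX; mem=20
  op6 P2: load  L3 → S/I/S on L3; bus BusRd Flush; mem=60
  op7 P1: load  L3 → S/S/S on L3; bus BusRd; mem=60
  op8 P1: load  L3 → S/S/S on L3; bus (none); mem=60
  op9 P2: store L3 := 86 → I/I/M on L3; bus BusRdX; mem=60
  op10 P0: load  L3 → S/I/S on L3; bus BusRd Flush; mem=86
  op11 P1: load  L3 → S/S/S on L3; bus BusRd; mem=86
  op12 P1: load  L3 → S/S/S on L3; bus (none); mem=86
  op13 P0: load  L3 → S/S/S on L3; bus (none); mem=86
  op14 P2: load  L3 → S/S/S on L3; bus (none); mem=86
  op15 P1: load  L3 → S/S/S on L3; bus (none); mem=86
  op16 P0: store L0 := 8 → M/I/I on L0; bus BusRdX; mem=10
  op17 P2: load  L1 → I/S/S on L1; bus BusRd Flush; mem=47
  op18 P1: store L3 := 15 → I/M/I on L3; bus BusRdX; mem=86
  op19 P2: store L3 := 58 → I/I/M on L3; bus BusRdX Flush; mem=15
  op20 P1: load  L3 → I/S/S on L3; bus BusRd Flush; mem=58

invalidations = 1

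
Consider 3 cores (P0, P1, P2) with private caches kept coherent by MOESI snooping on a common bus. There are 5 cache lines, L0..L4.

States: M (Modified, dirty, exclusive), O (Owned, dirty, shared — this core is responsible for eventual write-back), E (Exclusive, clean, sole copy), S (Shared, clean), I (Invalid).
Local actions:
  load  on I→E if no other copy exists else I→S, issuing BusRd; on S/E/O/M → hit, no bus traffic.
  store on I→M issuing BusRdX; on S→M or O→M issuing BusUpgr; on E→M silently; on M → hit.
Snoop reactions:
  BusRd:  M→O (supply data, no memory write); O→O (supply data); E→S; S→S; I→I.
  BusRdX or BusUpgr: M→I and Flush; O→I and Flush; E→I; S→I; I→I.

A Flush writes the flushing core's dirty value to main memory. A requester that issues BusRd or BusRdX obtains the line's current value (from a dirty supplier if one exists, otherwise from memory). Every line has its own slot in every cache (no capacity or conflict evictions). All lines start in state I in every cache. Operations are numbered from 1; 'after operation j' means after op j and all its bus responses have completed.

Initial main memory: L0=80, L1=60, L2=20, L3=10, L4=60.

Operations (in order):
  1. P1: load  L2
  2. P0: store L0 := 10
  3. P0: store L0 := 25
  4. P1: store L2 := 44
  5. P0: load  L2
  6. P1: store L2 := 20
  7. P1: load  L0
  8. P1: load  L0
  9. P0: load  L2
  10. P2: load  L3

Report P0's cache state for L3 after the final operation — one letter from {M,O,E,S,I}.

1. P1: load  L2  bus=[BusRd]  L2: P0=I P1=E P2=I  mem[L2]=20
2. P0: store L0 := 10  bus=[BusRdX]  L0: P0=M P1=I P2=I  mem[L0]=80
3. P0: store L0 := 25  bus=[-]  L0: P0=M P1=I P2=I  mem[L0]=80
4. P1: store L2 := 44  bus=[-]  L2: P0=I P1=M P2=I  mem[L2]=20
5. P0: load  L2  bus=[BusRd]  L2: P0=S P1=O P2=I  mem[L2]=20
6. P1: store L2 := 20  bus=[BusUpgr]  L2: P0=I P1=M P2=I  mem[L2]=20
7. P1: load  L0  bus=[BusRd]  L0: P0=O P1=S P2=I  mem[L0]=80
8. P1: load  L0  bus=[-]  L0: P0=O P1=S P2=I  mem[L0]=80
9. P0: load  L2  bus=[BusRd]  L2: P0=S P1=O P2=I  mem[L2]=20
10. P2: load  L3  bus=[BusRd]  L3: P0=I P1=I P2=E  mem[L3]=10

state = I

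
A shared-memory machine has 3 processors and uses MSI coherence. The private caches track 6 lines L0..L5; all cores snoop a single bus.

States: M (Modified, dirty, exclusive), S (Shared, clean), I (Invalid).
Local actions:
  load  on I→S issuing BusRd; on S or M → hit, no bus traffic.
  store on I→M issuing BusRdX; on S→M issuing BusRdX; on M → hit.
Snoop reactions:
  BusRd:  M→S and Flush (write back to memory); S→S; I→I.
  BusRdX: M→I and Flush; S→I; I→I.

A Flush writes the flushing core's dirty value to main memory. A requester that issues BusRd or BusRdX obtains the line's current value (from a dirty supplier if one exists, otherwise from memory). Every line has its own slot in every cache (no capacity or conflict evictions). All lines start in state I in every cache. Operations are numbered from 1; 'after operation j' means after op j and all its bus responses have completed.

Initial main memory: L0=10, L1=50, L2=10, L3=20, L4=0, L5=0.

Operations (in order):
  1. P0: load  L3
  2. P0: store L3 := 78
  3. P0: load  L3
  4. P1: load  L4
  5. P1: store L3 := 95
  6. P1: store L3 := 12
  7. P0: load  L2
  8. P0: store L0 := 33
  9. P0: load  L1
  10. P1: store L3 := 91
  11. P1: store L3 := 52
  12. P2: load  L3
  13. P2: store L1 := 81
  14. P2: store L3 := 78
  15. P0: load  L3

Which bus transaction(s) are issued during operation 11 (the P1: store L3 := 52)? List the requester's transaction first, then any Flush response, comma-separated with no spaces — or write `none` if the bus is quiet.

bus = none

  op1 P0: load  L3 → S/I/I on L3; bus BusRd; mem=20
  op2 P0: store L3 := 78 → M/I/I on L3; bus BusRdX; mem=20
  op3 P0: load  L3 → M/I/I on L3; bus (none); mem=20
  op4 P1: load  L4 → I/S/I on L4; bus BusRd; mem=0
  op5 P1: store L3 := 95 → I/M/I on L3; bus BusRdX Flush; mem=78
  op6 P1: store L3 := 12 → I/M/I on L3; bus (none); mem=78
  op7 P0: load  L2 → S/I/I on L2; bus BusRd; mem=10
  op8 P0: store L0 := 33 → M/I/I on L0; bus BusRdX; mem=10
  op9 P0: load  L1 → S/I/I on L1; bus BusRd; mem=50
  op10 P1: store L3 := 91 → I/M/I on L3; bus (none); mem=78
  op11 P1: store L3 := 52 → I/M/I on L3; bus (none); mem=78
  op12 P2: load  L3 → I/S/S on L3; bus BusRd Flush; mem=52
  op13 P2: store L1 := 81 → I/I/M on L1; bus BusRdX; mem=50
  op14 P2: store L3 := 78 → I/I/M on L3; bus BusRdX; mem=52
  op15 P0: load  L3 → S/I/S on L3; bus BusRd Flush; mem=78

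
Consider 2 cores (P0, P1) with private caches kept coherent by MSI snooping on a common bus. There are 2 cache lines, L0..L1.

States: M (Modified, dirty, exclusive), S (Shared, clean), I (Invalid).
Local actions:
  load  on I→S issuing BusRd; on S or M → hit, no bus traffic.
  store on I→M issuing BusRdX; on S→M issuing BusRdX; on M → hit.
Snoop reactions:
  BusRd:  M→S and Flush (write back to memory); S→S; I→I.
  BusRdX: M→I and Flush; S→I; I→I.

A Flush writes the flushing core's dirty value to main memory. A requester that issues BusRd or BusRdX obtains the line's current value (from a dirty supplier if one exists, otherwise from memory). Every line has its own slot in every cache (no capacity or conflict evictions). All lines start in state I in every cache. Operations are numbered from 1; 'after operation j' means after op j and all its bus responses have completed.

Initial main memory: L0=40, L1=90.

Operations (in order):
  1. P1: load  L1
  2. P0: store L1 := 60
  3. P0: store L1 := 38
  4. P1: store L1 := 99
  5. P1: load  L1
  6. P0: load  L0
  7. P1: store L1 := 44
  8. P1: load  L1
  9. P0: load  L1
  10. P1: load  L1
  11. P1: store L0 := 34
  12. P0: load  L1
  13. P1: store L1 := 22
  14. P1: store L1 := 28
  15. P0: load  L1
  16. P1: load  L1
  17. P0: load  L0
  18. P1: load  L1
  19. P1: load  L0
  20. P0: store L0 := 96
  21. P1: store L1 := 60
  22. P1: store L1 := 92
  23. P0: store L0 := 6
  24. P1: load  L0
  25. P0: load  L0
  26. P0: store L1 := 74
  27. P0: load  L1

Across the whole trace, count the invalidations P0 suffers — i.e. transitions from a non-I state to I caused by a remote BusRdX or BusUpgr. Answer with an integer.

step 1: P1: load  L1  ⟶  IS  (L1)  txn=BusRd  M[L1]=90
step 2: P0: store L1 := 60  ⟶  MI  (L1)  txn=BusRdX  M[L1]=90
step 3: P0: store L1 := 38  ⟶  MI  (L1)  txn=∅  M[L1]=90
step 4: P1: store L1 := 99  ⟶  IM  (L1)  txn=BusRdX+Flush  M[L1]=38
step 5: P1: load  L1  ⟶  IM  (L1)  txn=∅  M[L1]=38
step 6: P0: load  L0  ⟶  SI  (L0)  txn=BusRd  M[L0]=40
step 7: P1: store L1 := 44  ⟶  IM  (L1)  txn=∅  M[L1]=38
step 8: P1: load  L1  ⟶  IM  (L1)  txn=∅  M[L1]=38
step 9: P0: load  L1  ⟶  SS  (L1)  txn=BusRd+Flush  M[L1]=44
step 10: P1: load  L1  ⟶  SS  (L1)  txn=∅  M[L1]=44
step 11: P1: store L0 := 34  ⟶  IM  (L0)  txn=BusRdX  M[L0]=40
step 12: P0: load  L1  ⟶  SS  (L1)  txn=∅  M[L1]=44
step 13: P1: store L1 := 22  ⟶  IM  (L1)  txn=BusRdX  M[L1]=44
step 14: P1: store L1 := 28  ⟶  IM  (L1)  txn=∅  M[L1]=44
step 15: P0: load  L1  ⟶  SS  (L1)  txn=BusRd+Flush  M[L1]=28
step 16: P1: load  L1  ⟶  SS  (L1)  txn=∅  M[L1]=28
step 17: P0: load  L0  ⟶  SS  (L0)  txn=BusRd+Flush  M[L0]=34
step 18: P1: load  L1  ⟶  SS  (L1)  txn=∅  M[L1]=28
step 19: P1: load  L0  ⟶  SS  (L0)  txn=∅  M[L0]=34
step 20: P0: store L0 := 96  ⟶  MI  (L0)  txn=BusRdX  M[L0]=34
step 21: P1: store L1 := 60  ⟶  IM  (L1)  txn=BusRdX  M[L1]=28
step 22: P1: store L1 := 92  ⟶  IM  (L1)  txn=∅  M[L1]=28
step 23: P0: store L0 := 6  ⟶  MI  (L0)  txn=∅  M[L0]=34
step 24: P1: load  L0  ⟶  SS  (L0)  txn=BusRd+Flush  M[L0]=6
step 25: P0: load  L0  ⟶  SS  (L0)  txn=∅  M[L0]=6
step 26: P0: store L1 := 74  ⟶  MI  (L1)  txn=BusRdX+Flush  M[L1]=92
step 27: P0: load  L1  ⟶  MI  (L1)  txn=∅  M[L1]=92

invalidations = 4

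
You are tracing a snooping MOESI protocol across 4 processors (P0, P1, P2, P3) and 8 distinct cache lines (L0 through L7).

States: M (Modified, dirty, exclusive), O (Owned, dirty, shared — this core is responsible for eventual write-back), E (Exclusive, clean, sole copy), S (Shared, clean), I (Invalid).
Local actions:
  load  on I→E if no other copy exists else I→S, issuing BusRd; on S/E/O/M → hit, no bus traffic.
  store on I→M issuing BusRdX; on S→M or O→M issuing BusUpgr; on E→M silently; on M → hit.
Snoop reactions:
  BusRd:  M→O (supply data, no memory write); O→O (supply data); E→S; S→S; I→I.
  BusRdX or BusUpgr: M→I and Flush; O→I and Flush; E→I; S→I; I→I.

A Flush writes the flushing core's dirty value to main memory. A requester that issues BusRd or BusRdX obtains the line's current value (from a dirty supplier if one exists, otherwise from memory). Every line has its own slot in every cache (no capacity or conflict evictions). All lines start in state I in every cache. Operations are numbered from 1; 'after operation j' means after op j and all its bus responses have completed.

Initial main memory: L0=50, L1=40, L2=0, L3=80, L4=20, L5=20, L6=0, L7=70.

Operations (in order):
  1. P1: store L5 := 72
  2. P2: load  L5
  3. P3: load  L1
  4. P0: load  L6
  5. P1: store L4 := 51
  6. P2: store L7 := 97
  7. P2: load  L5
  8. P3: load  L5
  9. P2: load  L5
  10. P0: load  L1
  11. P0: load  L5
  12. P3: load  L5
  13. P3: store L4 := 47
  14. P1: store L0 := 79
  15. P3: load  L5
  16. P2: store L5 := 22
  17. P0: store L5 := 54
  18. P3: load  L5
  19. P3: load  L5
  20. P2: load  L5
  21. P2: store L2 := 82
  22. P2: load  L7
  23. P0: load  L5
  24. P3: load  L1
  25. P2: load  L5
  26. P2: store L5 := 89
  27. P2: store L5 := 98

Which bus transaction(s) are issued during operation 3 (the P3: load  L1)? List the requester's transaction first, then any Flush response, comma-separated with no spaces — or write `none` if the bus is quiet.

bus = BusRd

1. P1: store L5 := 72  bus=[BusRdX]  L5: P0=I P1=M P2=I P3=I  mem[L5]=20
2. P2: load  L5  bus=[BusRd]  L5: P0=I P1=O P2=S P3=I  mem[L5]=20
3. P3: load  L1  bus=[BusRd]  L1: P0=I P1=I P2=I P3=E  mem[L1]=40
4. P0: load  L6  bus=[BusRd]  L6: P0=E P1=I P2=I P3=I  mem[L6]=0
5. P1: store L4 := 51  bus=[BusRdX]  L4: P0=I P1=M P2=I P3=I  mem[L4]=20
6. P2: store L7 := 97  bus=[BusRdX]  L7: P0=I P1=I P2=M P3=I  mem[L7]=70
7. P2: load  L5  bus=[-]  L5: P0=I P1=O P2=S P3=I  mem[L5]=20
8. P3: load  L5  bus=[BusRd]  L5: P0=I P1=O P2=S P3=S  mem[L5]=20
9. P2: load  L5  bus=[-]  L5: P0=I P1=O P2=S P3=S  mem[L5]=20
10. P0: load  L1  bus=[BusRd]  L1: P0=S P1=I P2=I P3=S  mem[L1]=40
11. P0: load  L5  bus=[BusRd]  L5: P0=S P1=O P2=S P3=S  mem[L5]=20
12. P3: load  L5  bus=[-]  L5: P0=S P1=O P2=S P3=S  mem[L5]=20
13. P3: store L4 := 47  bus=[BusRdX,Flush]  L4: P0=I P1=I P2=I P3=M  mem[L4]=51
14. P1: store L0 := 79  bus=[BusRdX]  L0: P0=I P1=M P2=I P3=I  mem[L0]=50
15. P3: load  L5  bus=[-]  L5: P0=S P1=O P2=S P3=S  mem[L5]=20
16. P2: store L5 := 22  bus=[BusUpgr,Flush]  L5: P0=I P1=I P2=M P3=I  mem[L5]=72
17. P0: store L5 := 54  bus=[BusRdX,Flush]  L5: P0=M P1=I P2=I P3=I  mem[L5]=22
18. P3: load  L5  bus=[BusRd]  L5: P0=O P1=I P2=I P3=S  mem[L5]=22
19. P3: load  L5  bus=[-]  L5: P0=O P1=I P2=I P3=S  mem[L5]=22
20. P2: load  L5  bus=[BusRd]  L5: P0=O P1=I P2=S P3=S  mem[L5]=22
21. P2: store L2 := 82  bus=[BusRdX]  L2: P0=I P1=I P2=M P3=I  mem[L2]=0
22. P2: load  L7  bus=[-]  L7: P0=I P1=I P2=M P3=I  mem[L7]=70
23. P0: load  L5  bus=[-]  L5: P0=O P1=I P2=S P3=S  mem[L5]=22
24. P3: load  L1  bus=[-]  L1: P0=S P1=I P2=I P3=S  mem[L1]=40
25. P2: load  L5  bus=[-]  L5: P0=O P1=I P2=S P3=S  mem[L5]=22
26. P2: store L5 := 89  bus=[BusUpgr,Flush]  L5: P0=I P1=I P2=M P3=I  mem[L5]=54
27. P2: store L5 := 98  bus=[-]  L5: P0=I P1=I P2=M P3=I  mem[L5]=54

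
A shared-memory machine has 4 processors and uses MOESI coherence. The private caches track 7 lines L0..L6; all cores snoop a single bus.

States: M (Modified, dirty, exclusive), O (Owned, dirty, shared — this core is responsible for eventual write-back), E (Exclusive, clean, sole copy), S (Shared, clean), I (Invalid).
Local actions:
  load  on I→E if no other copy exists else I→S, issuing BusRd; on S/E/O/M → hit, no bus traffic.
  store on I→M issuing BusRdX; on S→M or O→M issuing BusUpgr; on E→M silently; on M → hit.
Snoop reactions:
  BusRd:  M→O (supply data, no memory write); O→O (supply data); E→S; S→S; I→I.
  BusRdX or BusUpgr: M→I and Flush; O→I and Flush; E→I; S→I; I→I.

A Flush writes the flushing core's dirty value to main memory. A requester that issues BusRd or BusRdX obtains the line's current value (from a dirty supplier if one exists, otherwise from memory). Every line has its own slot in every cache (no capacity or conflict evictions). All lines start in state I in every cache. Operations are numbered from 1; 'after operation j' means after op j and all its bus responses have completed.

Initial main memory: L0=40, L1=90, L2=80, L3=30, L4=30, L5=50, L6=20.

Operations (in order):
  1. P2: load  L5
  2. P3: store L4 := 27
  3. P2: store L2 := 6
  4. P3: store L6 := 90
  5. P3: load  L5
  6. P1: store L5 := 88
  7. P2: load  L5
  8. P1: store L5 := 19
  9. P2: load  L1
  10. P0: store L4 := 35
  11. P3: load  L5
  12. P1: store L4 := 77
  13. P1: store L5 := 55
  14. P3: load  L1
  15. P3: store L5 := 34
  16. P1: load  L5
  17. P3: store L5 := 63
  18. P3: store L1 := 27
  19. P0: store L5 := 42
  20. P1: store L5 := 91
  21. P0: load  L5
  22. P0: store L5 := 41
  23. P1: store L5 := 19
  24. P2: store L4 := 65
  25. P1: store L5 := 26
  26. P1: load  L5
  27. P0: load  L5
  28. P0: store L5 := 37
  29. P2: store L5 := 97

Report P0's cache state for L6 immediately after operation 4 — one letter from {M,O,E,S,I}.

[1] P2: load  L5 | P0:I, P1:I, P2:E(50), P3:I | bus: BusRd
[2] P3: store L4 := 27 | P0:I, P1:I, P2:I, P3:M(27) | bus: BusRdX
[3] P2: store L2 := 6 | P0:I, P1:I, P2:M(6), P3:I | bus: BusRdX
[4] P3: store L6 := 90 | P0:I, P1:I, P2:I, P3:M(90) | bus: BusRdX
[5] P3: load  L5 | P0:I, P1:I, P2:S(50), P3:S(50) | bus: BusRd
[6] P1: store L5 := 88 | P0:I, P1:M(88), P2:I, P3:I | bus: BusRdX
[7] P2: load  L5 | P0:I, P1:O(88), P2:S(88), P3:I | bus: BusRd
[8] P1: store L5 := 19 | P0:I, P1:M(19), P2:I, P3:I | bus: BusUpgr
[9] P2: load  L1 | P0:I, P1:I, P2:E(90), P3:I | bus: BusRd
[10] P0: store L4 := 35 | P0:M(35), P1:I, P2:I, P3:I | bus: BusRdX,Flush
[11] P3: load  L5 | P0:I, P1:O(19), P2:I, P3:S(19) | bus: BusRd
[12] P1: store L4 := 77 | P0:I, P1:M(77), P2:I, P3:I | bus: BusRdX,Flush
[13] P1: store L5 := 55 | P0:I, P1:M(55), P2:I, P3:I | bus: BusUpgr
[14] P3: load  L1 | P0:I, P1:I, P2:S(90), P3:S(90) | bus: BusRd
[15] P3: store L5 := 34 | P0:I, P1:I, P2:I, P3:M(34) | bus: BusRdX,Flush
[16] P1: load  L5 | P0:I, P1:S(34), P2:I, P3:O(34) | bus: BusRd
[17] P3: store L5 := 63 | P0:I, P1:I, P2:I, P3:M(63) | bus: BusUpgr
[18] P3: store L1 := 27 | P0:I, P1:I, P2:I, P3:M(27) | bus: BusUpgr
[19] P0: store L5 := 42 | P0:M(42), P1:I, P2:I, P3:I | bus: BusRdX,Flush
[20] P1: store L5 := 91 | P0:I, P1:M(91), P2:I, P3:I | bus: BusRdX,Flush
[21] P0: load  L5 | P0:S(91), P1:O(91), P2:I, P3:I | bus: BusRd
[22] P0: store L5 := 41 | P0:M(41), P1:I, P2:I, P3:I | bus: BusUpgr,Flush
[23] P1: store L5 := 19 | P0:I, P1:M(19), P2:I, P3:I | bus: BusRdX,Flush
[24] P2: store L4 := 65 | P0:I, P1:I, P2:M(65), P3:I | bus: BusRdX,Flush
[25] P1: store L5 := 26 | P0:I, P1:M(26), P2:I, P3:I | bus: none
[26] P1: load  L5 | P0:I, P1:M(26), P2:I, P3:I | bus: none
[27] P0: load  L5 | P0:S(26), P1:O(26), P2:I, P3:I | bus: BusRd
[28] P0: store L5 := 37 | P0:M(37), P1:I, P2:I, P3:I | bus: BusUpgr,Flush
[29] P2: store L5 := 97 | P0:I, P1:I, P2:M(97), P3:I | bus: BusRdX,Flush

state = I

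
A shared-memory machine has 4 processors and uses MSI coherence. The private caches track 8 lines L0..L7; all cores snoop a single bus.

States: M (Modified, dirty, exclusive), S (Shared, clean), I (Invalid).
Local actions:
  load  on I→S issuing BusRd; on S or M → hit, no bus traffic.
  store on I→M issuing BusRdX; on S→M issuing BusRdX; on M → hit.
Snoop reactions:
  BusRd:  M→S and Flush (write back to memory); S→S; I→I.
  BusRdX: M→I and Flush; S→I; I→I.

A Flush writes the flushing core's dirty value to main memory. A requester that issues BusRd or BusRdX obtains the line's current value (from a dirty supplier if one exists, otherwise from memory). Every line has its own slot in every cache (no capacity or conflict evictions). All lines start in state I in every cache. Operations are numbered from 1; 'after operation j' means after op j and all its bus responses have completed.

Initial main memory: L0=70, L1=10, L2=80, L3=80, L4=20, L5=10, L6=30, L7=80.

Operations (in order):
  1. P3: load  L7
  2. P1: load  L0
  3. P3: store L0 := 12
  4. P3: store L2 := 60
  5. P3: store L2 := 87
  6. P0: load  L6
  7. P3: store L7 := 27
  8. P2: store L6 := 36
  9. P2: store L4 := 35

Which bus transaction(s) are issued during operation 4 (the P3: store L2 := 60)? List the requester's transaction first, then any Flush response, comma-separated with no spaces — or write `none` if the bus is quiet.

1. P3: load  L7  bus=[BusRd]  L7: P0=I P1=I P2=I P3=S  mem[L7]=80
2. P1: load  L0  bus=[BusRd]  L0: P0=I P1=S P2=I P3=I  mem[L0]=70
3. P3: store L0 := 12  bus=[BusRdX]  L0: P0=I P1=I P2=I P3=M  mem[L0]=70
4. P3: store L2 := 60  bus=[BusRdX]  L2: P0=I P1=I P2=I P3=M  mem[L2]=80
5. P3: store L2 := 87  bus=[-]  L2: P0=I P1=I P2=I P3=M  mem[L2]=80
6. P0: load  L6  bus=[BusRd]  L6: P0=S P1=I P2=I P3=I  mem[L6]=30
7. P3: store L7 := 27  bus=[BusRdX]  L7: P0=I P1=I P2=I P3=M  mem[L7]=80
8. P2: store L6 := 36  bus=[BusRdX]  L6: P0=I P1=I P2=M P3=I  mem[L6]=30
9. P2: store L4 := 35  bus=[BusRdX]  L4: P0=I P1=I P2=M P3=I  mem[L4]=20

bus = BusRdX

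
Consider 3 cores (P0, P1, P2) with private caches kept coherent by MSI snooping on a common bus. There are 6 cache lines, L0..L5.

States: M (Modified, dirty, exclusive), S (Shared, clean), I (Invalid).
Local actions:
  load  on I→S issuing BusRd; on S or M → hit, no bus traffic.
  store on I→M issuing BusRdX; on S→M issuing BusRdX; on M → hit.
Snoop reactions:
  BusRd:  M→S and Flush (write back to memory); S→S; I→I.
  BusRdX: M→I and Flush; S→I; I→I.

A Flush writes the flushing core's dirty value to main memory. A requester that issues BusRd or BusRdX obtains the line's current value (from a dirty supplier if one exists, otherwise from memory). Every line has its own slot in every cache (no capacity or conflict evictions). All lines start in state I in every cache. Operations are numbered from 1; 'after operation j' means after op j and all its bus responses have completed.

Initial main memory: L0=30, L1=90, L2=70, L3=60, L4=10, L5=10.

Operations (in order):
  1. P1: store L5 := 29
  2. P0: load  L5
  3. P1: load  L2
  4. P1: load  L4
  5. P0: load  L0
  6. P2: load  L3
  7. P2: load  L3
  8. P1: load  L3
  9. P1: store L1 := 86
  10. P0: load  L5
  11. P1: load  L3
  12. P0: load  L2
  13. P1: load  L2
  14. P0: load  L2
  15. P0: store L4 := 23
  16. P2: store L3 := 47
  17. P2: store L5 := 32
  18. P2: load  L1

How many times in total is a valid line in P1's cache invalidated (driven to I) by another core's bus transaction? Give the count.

  op1 P1: store L5 := 29 → I/M/I on L5; bus BusRdX; mem=10
  op2 P0: load  L5 → S/S/I on L5; bus BusRd Flush; mem=29
  op3 P1: load  L2 → I/S/I on L2; bus BusRd; mem=70
  op4 P1: load  L4 → I/S/I on L4; bus BusRd; mem=10
  op5 P0: load  L0 → S/I/I on L0; bus BusRd; mem=30
  op6 P2: load  L3 → I/I/S on L3; bus BusRd; mem=60
  op7 P2: load  L3 → I/I/S on L3; bus (none); mem=60
  op8 P1: load  L3 → I/S/S on L3; bus BusRd; mem=60
  op9 P1: store L1 := 86 → I/M/I on L1; bus BusRdX; mem=90
  op10 P0: load  L5 → S/S/I on L5; bus (none); mem=29
  op11 P1: load  L3 → I/S/S on L3; bus (none); mem=60
  op12 P0: load  L2 → S/S/I on L2; bus BusRd; mem=70
  op13 P1: load  L2 → S/S/I on L2; bus (none); mem=70
  op14 P0: load  L2 → S/S/I on L2; bus (none); mem=70
  op15 P0: store L4 := 23 → M/I/I on L4; bus BusRdX; mem=10
  op16 P2: store L3 := 47 → I/I/M on L3; bus BusRdX; mem=60
  op17 P2: store L5 := 32 → I/I/M on L5; bus BusRdX; mem=29
  op18 P2: load  L1 → I/S/S on L1; bus BusRd Flush; mem=86

invalidations = 3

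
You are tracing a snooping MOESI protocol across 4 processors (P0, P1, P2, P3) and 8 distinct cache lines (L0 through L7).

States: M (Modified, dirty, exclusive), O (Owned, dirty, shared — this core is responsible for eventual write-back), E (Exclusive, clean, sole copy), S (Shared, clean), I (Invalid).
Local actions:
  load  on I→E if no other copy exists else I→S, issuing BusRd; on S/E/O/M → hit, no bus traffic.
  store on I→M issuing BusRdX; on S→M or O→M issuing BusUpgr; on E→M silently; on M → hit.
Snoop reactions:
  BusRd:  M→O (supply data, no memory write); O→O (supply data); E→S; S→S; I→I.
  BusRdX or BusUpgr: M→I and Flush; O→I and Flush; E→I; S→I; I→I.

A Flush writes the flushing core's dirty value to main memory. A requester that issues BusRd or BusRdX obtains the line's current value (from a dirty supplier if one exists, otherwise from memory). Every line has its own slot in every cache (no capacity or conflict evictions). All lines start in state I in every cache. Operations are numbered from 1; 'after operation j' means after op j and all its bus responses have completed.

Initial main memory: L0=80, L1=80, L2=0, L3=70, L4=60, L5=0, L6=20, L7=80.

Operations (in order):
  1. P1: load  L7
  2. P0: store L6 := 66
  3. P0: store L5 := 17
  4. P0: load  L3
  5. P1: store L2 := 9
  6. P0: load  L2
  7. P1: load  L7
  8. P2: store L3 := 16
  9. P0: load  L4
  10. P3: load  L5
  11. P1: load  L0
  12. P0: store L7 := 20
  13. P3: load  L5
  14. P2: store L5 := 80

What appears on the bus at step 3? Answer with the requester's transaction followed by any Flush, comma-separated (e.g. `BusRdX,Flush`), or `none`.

bus = BusRdX

[1] P1: load  L7 | P0:I, P1:E(80), P2:I, P3:I | bus: BusRd
[2] P0: store L6 := 66 | P0:M(66), P1:I, P2:I, P3:I | bus: BusRdX
[3] P0: store L5 := 17 | P0:M(17), P1:I, P2:I, P3:I | bus: BusRdX
[4] P0: load  L3 | P0:E(70), P1:I, P2:I, P3:I | bus: BusRd
[5] P1: store L2 := 9 | P0:I, P1:M(9), P2:I, P3:I | bus: BusRdX
[6] P0: load  L2 | P0:S(9), P1:O(9), P2:I, P3:I | bus: BusRd
[7] P1: load  L7 | P0:I, P1:E(80), P2:I, P3:I | bus: none
[8] P2: store L3 := 16 | P0:I, P1:I, P2:M(16), P3:I | bus: BusRdX
[9] P0: load  L4 | P0:E(60), P1:I, P2:I, P3:I | bus: BusRd
[10] P3: load  L5 | P0:O(17), P1:I, P2:I, P3:S(17) | bus: BusRd
[11] P1: load  L0 | P0:I, P1:E(80), P2:I, P3:I | bus: BusRd
[12] P0: store L7 := 20 | P0:M(20), P1:I, P2:I, P3:I | bus: BusRdX
[13] P3: load  L5 | P0:O(17), P1:I, P2:I, P3:S(17) | bus: none
[14] P2: store L5 := 80 | P0:I, P1:I, P2:M(80), P3:I | bus: BusRdX,Flush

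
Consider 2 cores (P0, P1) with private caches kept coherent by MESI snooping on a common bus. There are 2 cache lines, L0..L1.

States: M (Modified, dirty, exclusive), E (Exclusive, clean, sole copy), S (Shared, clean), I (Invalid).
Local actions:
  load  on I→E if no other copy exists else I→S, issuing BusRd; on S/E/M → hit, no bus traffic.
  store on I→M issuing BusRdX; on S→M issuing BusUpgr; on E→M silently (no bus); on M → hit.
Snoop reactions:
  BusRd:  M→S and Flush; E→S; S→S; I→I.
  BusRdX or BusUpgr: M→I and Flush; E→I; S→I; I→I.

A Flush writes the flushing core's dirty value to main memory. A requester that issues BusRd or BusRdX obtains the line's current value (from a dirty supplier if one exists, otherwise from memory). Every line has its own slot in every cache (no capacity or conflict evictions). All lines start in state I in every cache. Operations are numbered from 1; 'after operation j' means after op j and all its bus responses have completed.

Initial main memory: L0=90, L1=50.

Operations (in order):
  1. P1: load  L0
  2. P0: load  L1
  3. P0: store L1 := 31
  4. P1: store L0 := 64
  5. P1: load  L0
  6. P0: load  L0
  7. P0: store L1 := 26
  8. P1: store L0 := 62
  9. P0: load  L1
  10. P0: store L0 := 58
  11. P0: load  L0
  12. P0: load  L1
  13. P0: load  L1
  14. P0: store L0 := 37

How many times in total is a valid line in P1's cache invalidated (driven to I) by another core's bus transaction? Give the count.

  op1 P1: load  L0 → I/E on L0; bus BusRd; mem=90
  op2 P0: load  L1 → E/I on L1; bus BusRd; mem=50
  op3 P0: store L1 := 31 → M/I on L1; bus (none); mem=50
  op4 P1: store L0 := 64 → I/M on L0; bus (none); mem=90
  op5 P1: load  L0 → I/M on L0; bus (none); mem=90
  op6 P0: load  L0 → S/S on L0; bus BusRd Flush; mem=64
  op7 P0: store L1 := 26 → M/I on L1; bus (none); mem=50
  op8 P1: store L0 := 62 → I/M on L0; bus BusUpgr; mem=64
  op9 P0: load  L1 → M/I on L1; bus (none); mem=50
  op10 P0: store L0 := 58 → M/I on L0; bus BusRdX Flush; mem=62
  op11 P0: load  L0 → M/I on L0; bus (none); mem=62
  op12 P0: load  L1 → M/I on L1; bus (none); mem=50
  op13 P0: load  L1 → M/I on L1; bus (none); mem=50
  op14 P0: store L0 := 37 → M/I on L0; bus (none); mem=62

invalidations = 1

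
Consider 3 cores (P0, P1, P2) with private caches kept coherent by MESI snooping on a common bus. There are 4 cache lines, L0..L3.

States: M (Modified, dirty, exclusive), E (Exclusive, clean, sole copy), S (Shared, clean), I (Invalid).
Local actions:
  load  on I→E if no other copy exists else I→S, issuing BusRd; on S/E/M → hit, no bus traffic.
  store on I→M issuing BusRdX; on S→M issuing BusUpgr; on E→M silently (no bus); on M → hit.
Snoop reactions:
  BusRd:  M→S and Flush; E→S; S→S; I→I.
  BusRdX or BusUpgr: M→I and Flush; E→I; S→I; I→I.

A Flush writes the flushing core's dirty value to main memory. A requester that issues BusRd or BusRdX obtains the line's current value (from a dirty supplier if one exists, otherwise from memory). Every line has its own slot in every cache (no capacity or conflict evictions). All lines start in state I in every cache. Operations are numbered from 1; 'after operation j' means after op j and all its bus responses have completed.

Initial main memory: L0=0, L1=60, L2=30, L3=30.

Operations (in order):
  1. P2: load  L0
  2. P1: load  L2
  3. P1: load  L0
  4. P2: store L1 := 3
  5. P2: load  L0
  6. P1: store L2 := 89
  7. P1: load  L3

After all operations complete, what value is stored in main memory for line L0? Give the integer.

[1] P2: load  L0 | P0:I, P1:I, P2:E(0) | bus: BusRd
[2] P1: load  L2 | P0:I, P1:E(30), P2:I | bus: BusRd
[3] P1: load  L0 | P0:I, P1:S(0), P2:S(0) | bus: BusRd
[4] P2: store L1 := 3 | P0:I, P1:I, P2:M(3) | bus: BusRdX
[5] P2: load  L0 | P0:I, P1:S(0), P2:S(0) | bus: none
[6] P1: store L2 := 89 | P0:I, P1:M(89), P2:I | bus: none
[7] P1: load  L3 | P0:I, P1:E(30), P2:I | bus: BusRd

memory[L0] = 0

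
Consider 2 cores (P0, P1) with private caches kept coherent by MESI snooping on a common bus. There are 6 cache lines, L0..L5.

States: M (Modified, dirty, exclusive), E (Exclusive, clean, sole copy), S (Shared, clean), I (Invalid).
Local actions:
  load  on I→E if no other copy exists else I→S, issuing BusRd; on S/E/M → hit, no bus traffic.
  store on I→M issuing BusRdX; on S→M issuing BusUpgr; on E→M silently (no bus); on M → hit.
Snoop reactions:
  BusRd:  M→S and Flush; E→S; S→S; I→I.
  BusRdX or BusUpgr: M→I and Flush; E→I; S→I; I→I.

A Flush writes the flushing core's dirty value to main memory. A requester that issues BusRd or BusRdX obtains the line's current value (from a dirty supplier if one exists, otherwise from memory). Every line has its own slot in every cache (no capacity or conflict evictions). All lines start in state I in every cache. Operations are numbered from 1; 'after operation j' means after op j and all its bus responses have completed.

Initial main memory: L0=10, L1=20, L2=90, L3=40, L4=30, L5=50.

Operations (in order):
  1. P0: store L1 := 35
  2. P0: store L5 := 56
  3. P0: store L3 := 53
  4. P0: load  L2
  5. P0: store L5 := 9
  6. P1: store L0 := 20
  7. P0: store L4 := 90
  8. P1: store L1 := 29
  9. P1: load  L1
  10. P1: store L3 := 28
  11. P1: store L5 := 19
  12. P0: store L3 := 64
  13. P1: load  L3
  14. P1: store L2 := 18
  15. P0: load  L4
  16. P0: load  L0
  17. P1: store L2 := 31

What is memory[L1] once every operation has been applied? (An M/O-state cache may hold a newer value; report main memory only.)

  op1 P0: store L1 := 35 → M/I on L1; bus BusRdX; mem=20
  op2 P0: store L5 := 56 → M/I on L5; bus BusRdX; mem=50
  op3 P0: store L3 := 53 → M/I on L3; bus BusRdX; mem=40
  op4 P0: load  L2 → E/I on L2; bus BusRd; mem=90
  op5 P0: store L5 := 9 → M/I on L5; bus (none); mem=50
  op6 P1: store L0 := 20 → I/M on L0; bus BusRdX; mem=10
  op7 P0: store L4 := 90 → M/I on L4; bus BusRdX; mem=30
  op8 P1: store L1 := 29 → I/M on L1; bus BusRdX Flush; mem=35
  op9 P1: load  L1 → I/M on L1; bus (none); mem=35
  op10 P1: store L3 := 28 → I/M on L3; bus BusRdX Flush; mem=53
  op11 P1: store L5 := 19 → I/M on L5; bus BusRdX Flush; mem=9
  op12 P0: store L3 := 64 → M/I on L3; bus BusRdX Flush; mem=28
  op13 P1: load  L3 → S/S on L3; bus BusRd Flush; mem=64
  op14 P1: store L2 := 18 → I/M on L2; bus BusRdX; mem=90
  op15 P0: load  L4 → M/I on L4; bus (none); mem=30
  op16 P0: load  L0 → S/S on L0; bus BusRd Flush; mem=20
  op17 P1: store L2 := 31 → I/M on L2; bus (none); mem=90

memory[L1] = 35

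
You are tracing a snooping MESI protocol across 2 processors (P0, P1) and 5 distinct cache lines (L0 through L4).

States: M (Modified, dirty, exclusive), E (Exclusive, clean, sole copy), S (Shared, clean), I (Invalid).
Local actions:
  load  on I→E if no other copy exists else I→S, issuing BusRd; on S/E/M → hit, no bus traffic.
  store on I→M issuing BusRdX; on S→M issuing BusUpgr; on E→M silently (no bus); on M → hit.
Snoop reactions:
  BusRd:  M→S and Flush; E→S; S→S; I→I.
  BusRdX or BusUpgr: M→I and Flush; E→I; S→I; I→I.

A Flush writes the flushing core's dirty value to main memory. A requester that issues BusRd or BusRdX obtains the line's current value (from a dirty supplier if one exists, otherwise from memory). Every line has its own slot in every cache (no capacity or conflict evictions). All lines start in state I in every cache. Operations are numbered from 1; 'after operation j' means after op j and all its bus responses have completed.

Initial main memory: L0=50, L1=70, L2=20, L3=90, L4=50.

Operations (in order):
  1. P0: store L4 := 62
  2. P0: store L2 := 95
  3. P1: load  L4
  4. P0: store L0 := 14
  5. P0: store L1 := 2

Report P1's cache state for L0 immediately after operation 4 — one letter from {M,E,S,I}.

1. P0: store L4 := 62  bus=[BusRdX]  L4: P0=M P1=I  mem[L4]=50
2. P0: store L2 := 95  bus=[BusRdX]  L2: P0=M P1=I  mem[L2]=20
3. P1: load  L4  bus=[BusRd,Flush]  L4: P0=S P1=S  mem[L4]=62
4. P0: store L0 := 14  bus=[BusRdX]  L0: P0=M P1=I  mem[L0]=50
5. P0: store L1 := 2  bus=[BusRdX]  L1: P0=M P1=I  mem[L1]=70

state = I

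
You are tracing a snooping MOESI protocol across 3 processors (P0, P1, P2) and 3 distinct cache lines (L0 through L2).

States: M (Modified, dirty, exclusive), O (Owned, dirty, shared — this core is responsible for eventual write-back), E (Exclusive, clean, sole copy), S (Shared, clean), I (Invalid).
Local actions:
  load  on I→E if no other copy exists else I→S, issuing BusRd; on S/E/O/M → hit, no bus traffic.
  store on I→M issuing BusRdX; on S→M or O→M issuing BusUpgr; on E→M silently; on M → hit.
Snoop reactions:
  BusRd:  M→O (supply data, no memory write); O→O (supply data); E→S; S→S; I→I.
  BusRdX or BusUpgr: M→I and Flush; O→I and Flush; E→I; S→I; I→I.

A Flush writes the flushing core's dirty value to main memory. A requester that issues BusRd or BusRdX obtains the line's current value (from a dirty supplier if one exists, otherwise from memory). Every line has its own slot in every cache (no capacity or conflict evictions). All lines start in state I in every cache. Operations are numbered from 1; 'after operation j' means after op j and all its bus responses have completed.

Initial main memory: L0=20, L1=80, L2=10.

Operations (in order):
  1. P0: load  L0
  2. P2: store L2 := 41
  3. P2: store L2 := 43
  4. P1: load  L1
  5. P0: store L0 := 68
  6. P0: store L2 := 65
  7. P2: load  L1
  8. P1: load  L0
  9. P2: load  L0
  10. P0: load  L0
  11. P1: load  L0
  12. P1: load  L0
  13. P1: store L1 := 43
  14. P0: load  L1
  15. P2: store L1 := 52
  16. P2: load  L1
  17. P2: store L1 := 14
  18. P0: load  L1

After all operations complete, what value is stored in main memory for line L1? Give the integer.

memory[L1] = 43

step 1: P0: load  L0  ⟶  EII  (L0)  txn=BusRd  M[L0]=20
step 2: P2: store L2 := 41  ⟶  IIM  (L2)  txn=BusRdX  M[L2]=10
step 3: P2: store L2 := 43  ⟶  IIM  (L2)  txn=∅  M[L2]=10
step 4: P1: load  L1  ⟶  IEI  (L1)  txn=BusRd  M[L1]=80
step 5: P0: store L0 := 68  ⟶  MII  (L0)  txn=∅  M[L0]=20
step 6: P0: store L2 := 65  ⟶  MII  (L2)  txn=BusRdX+Flush  M[L2]=43
step 7: P2: load  L1  ⟶  ISS  (L1)  txn=BusRd  M[L1]=80
step 8: P1: load  L0  ⟶  OSI  (L0)  txn=BusRd  M[L0]=20
step 9: P2: load  L0  ⟶  OSS  (L0)  txn=BusRd  M[L0]=20
step 10: P0: load  L0  ⟶  OSS  (L0)  txn=∅  M[L0]=20
step 11: P1: load  L0  ⟶  OSS  (L0)  txn=∅  M[L0]=20
step 12: P1: load  L0  ⟶  OSS  (L0)  txn=∅  M[L0]=20
step 13: P1: store L1 := 43  ⟶  IMI  (L1)  txn=BusUpgr  M[L1]=80
step 14: P0: load  L1  ⟶  SOI  (L1)  txn=BusRd  M[L1]=80
step 15: P2: store L1 := 52  ⟶  IIM  (L1)  txn=BusRdX+Flush  M[L1]=43
step 16: P2: load  L1  ⟶  IIM  (L1)  txn=∅  M[L1]=43
step 17: P2: store L1 := 14  ⟶  IIM  (L1)  txn=∅  M[L1]=43
step 18: P0: load  L1  ⟶  SIO  (L1)  txn=BusRd  M[L1]=43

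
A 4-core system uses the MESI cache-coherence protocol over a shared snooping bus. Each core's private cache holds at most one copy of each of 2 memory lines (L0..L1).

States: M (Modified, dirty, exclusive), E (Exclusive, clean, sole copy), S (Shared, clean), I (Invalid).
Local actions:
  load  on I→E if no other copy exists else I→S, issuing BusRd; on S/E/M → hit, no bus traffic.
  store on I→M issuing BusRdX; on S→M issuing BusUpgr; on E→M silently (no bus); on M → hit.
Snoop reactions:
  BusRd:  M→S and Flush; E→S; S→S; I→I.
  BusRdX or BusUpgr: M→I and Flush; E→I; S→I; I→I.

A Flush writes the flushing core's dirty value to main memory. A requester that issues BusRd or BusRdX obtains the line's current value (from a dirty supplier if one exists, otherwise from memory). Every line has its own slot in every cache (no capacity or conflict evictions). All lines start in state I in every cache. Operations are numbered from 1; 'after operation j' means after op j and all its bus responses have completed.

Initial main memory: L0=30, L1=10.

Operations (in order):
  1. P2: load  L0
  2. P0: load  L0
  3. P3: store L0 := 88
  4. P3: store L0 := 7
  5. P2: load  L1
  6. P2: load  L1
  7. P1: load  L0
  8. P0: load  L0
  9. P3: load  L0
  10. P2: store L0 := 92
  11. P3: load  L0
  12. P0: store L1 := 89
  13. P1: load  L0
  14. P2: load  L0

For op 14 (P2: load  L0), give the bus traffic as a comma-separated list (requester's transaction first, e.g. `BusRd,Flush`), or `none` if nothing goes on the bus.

bus = none

[1] P2: load  L0 | P0:I, P1:I, P2:E(30), P3:I | bus: BusRd
[2] P0: load  L0 | P0:S(30), P1:I, P2:S(30), P3:I | bus: BusRd
[3] P3: store L0 := 88 | P0:I, P1:I, P2:I, P3:M(88) | bus: BusRdX
[4] P3: store L0 := 7 | P0:I, P1:I, P2:I, P3:M(7) | bus: none
[5] P2: load  L1 | P0:I, P1:I, P2:E(10), P3:I | bus: BusRd
[6] P2: load  L1 | P0:I, P1:I, P2:E(10), P3:I | bus: none
[7] P1: load  L0 | P0:I, P1:S(7), P2:I, P3:S(7) | bus: BusRd,Flush
[8] P0: load  L0 | P0:S(7), P1:S(7), P2:I, P3:S(7) | bus: BusRd
[9] P3: load  L0 | P0:S(7), P1:S(7), P2:I, P3:S(7) | bus: none
[10] P2: store L0 := 92 | P0:I, P1:I, P2:M(92), P3:I | bus: BusRdX
[11] P3: load  L0 | P0:I, P1:I, P2:S(92), P3:S(92) | bus: BusRd,Flush
[12] P0: store L1 := 89 | P0:M(89), P1:I, P2:I, P3:I | bus: BusRdX
[13] P1: load  L0 | P0:I, P1:S(92), P2:S(92), P3:S(92) | bus: BusRd
[14] P2: load  L0 | P0:I, P1:S(92), P2:S(92), P3:S(92) | bus: none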